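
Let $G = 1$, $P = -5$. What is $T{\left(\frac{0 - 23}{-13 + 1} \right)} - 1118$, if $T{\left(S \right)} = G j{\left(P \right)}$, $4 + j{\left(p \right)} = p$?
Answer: $-1127$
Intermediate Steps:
$j{\left(p \right)} = -4 + p$
$T{\left(S \right)} = -9$ ($T{\left(S \right)} = 1 \left(-4 - 5\right) = 1 \left(-9\right) = -9$)
$T{\left(\frac{0 - 23}{-13 + 1} \right)} - 1118 = -9 - 1118 = -1127$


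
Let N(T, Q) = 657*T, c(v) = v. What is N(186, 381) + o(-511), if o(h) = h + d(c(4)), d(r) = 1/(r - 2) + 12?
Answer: 243407/2 ≈ 1.2170e+5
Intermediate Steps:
d(r) = 12 + 1/(-2 + r) (d(r) = 1/(-2 + r) + 12 = 12 + 1/(-2 + r))
o(h) = 25/2 + h (o(h) = h + (-23 + 12*4)/(-2 + 4) = h + (-23 + 48)/2 = h + (½)*25 = h + 25/2 = 25/2 + h)
N(186, 381) + o(-511) = 657*186 + (25/2 - 511) = 122202 - 997/2 = 243407/2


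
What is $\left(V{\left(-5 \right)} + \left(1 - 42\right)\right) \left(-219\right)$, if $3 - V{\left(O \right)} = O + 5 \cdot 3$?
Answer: $10512$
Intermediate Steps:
$V{\left(O \right)} = -12 - O$ ($V{\left(O \right)} = 3 - \left(O + 5 \cdot 3\right) = 3 - \left(O + 15\right) = 3 - \left(15 + O\right) = -12 - O$)
$\left(V{\left(-5 \right)} + \left(1 - 42\right)\right) \left(-219\right) = \left(\left(-12 - -5\right) + \left(1 - 42\right)\right) \left(-219\right) = \left(\left(-12 + 5\right) + \left(1 - 42\right)\right) \left(-219\right) = \left(-7 - 41\right) \left(-219\right) = \left(-48\right) \left(-219\right) = 10512$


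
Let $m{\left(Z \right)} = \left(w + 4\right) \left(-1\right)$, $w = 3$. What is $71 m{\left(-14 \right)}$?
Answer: $-497$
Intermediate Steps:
$m{\left(Z \right)} = -7$ ($m{\left(Z \right)} = \left(3 + 4\right) \left(-1\right) = 7 \left(-1\right) = -7$)
$71 m{\left(-14 \right)} = 71 \left(-7\right) = -497$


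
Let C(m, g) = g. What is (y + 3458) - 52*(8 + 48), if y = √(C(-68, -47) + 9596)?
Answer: 546 + 3*√1061 ≈ 643.72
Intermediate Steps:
y = 3*√1061 (y = √(-47 + 9596) = √9549 = 3*√1061 ≈ 97.719)
(y + 3458) - 52*(8 + 48) = (3*√1061 + 3458) - 52*(8 + 48) = (3458 + 3*√1061) - 52*56 = (3458 + 3*√1061) - 1*2912 = (3458 + 3*√1061) - 2912 = 546 + 3*√1061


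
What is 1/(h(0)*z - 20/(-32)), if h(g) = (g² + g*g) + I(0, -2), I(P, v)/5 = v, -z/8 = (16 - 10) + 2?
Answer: 8/5125 ≈ 0.0015610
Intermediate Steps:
z = -64 (z = -8*((16 - 10) + 2) = -8*(6 + 2) = -8*8 = -64)
I(P, v) = 5*v
h(g) = -10 + 2*g² (h(g) = (g² + g*g) + 5*(-2) = (g² + g²) - 10 = 2*g² - 10 = -10 + 2*g²)
1/(h(0)*z - 20/(-32)) = 1/((-10 + 2*0²)*(-64) - 20/(-32)) = 1/((-10 + 2*0)*(-64) - 20*(-1/32)) = 1/((-10 + 0)*(-64) + 5/8) = 1/(-10*(-64) + 5/8) = 1/(640 + 5/8) = 1/(5125/8) = 8/5125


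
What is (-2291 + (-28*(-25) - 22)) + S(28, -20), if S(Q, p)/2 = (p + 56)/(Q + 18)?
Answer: -37063/23 ≈ -1611.4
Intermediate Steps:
S(Q, p) = 2*(56 + p)/(18 + Q) (S(Q, p) = 2*((p + 56)/(Q + 18)) = 2*((56 + p)/(18 + Q)) = 2*(56 + p)/(18 + Q))
(-2291 + (-28*(-25) - 22)) + S(28, -20) = (-2291 + (-28*(-25) - 22)) + 2*(56 - 20)/(18 + 28) = (-2291 + (700 - 22)) + 2*36/46 = (-2291 + 678) + 2*(1/46)*36 = -1613 + 36/23 = -37063/23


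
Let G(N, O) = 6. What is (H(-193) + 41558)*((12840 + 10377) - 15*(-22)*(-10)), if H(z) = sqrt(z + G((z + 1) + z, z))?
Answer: 827710686 + 19917*I*sqrt(187) ≈ 8.2771e+8 + 2.7236e+5*I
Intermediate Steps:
H(z) = sqrt(6 + z) (H(z) = sqrt(z + 6) = sqrt(6 + z))
(H(-193) + 41558)*((12840 + 10377) - 15*(-22)*(-10)) = (sqrt(6 - 193) + 41558)*((12840 + 10377) - 15*(-22)*(-10)) = (sqrt(-187) + 41558)*(23217 - (-330)*(-10)) = (I*sqrt(187) + 41558)*(23217 - 1*3300) = (41558 + I*sqrt(187))*(23217 - 3300) = (41558 + I*sqrt(187))*19917 = 827710686 + 19917*I*sqrt(187)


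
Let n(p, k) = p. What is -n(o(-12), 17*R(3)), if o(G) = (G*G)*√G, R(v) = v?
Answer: -288*I*√3 ≈ -498.83*I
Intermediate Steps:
o(G) = G^(5/2) (o(G) = G²*√G = G^(5/2))
-n(o(-12), 17*R(3)) = -(-12)^(5/2) = -288*I*√3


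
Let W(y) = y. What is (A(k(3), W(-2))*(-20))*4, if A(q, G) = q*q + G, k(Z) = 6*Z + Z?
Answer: -35120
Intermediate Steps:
k(Z) = 7*Z
A(q, G) = G + q² (A(q, G) = q² + G = G + q²)
(A(k(3), W(-2))*(-20))*4 = ((-2 + (7*3)²)*(-20))*4 = ((-2 + 21²)*(-20))*4 = ((-2 + 441)*(-20))*4 = (439*(-20))*4 = -8780*4 = -35120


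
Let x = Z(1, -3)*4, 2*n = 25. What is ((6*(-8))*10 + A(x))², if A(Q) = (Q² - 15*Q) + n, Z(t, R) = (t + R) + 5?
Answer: 1014049/4 ≈ 2.5351e+5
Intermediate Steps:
n = 25/2 (n = (½)*25 = 25/2 ≈ 12.500)
Z(t, R) = 5 + R + t (Z(t, R) = (R + t) + 5 = 5 + R + t)
x = 12 (x = (5 - 3 + 1)*4 = 3*4 = 12)
A(Q) = 25/2 + Q² - 15*Q (A(Q) = (Q² - 15*Q) + 25/2 = 25/2 + Q² - 15*Q)
((6*(-8))*10 + A(x))² = ((6*(-8))*10 + (25/2 + 12² - 15*12))² = (-48*10 + (25/2 + 144 - 180))² = (-480 - 47/2)² = (-1007/2)² = 1014049/4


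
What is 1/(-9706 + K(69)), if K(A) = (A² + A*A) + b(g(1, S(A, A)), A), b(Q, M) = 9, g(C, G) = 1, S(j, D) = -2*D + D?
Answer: -1/175 ≈ -0.0057143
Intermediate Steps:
S(j, D) = -D
K(A) = 9 + 2*A² (K(A) = (A² + A*A) + 9 = (A² + A²) + 9 = 2*A² + 9 = 9 + 2*A²)
1/(-9706 + K(69)) = 1/(-9706 + (9 + 2*69²)) = 1/(-9706 + (9 + 2*4761)) = 1/(-9706 + (9 + 9522)) = 1/(-9706 + 9531) = 1/(-175) = -1/175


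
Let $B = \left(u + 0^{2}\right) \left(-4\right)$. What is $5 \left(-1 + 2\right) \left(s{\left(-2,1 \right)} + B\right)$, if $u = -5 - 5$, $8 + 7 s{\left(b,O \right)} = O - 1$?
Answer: $\frac{1360}{7} \approx 194.29$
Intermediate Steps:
$s{\left(b,O \right)} = - \frac{9}{7} + \frac{O}{7}$ ($s{\left(b,O \right)} = - \frac{8}{7} + \frac{O - 1}{7} = - \frac{8}{7} + \frac{-1 + O}{7} = - \frac{8}{7} + \left(- \frac{1}{7} + \frac{O}{7}\right) = - \frac{9}{7} + \frac{O}{7}$)
$u = -10$ ($u = -5 - 5 = -10$)
$B = 40$ ($B = \left(-10 + 0^{2}\right) \left(-4\right) = \left(-10 + 0\right) \left(-4\right) = \left(-10\right) \left(-4\right) = 40$)
$5 \left(-1 + 2\right) \left(s{\left(-2,1 \right)} + B\right) = 5 \left(-1 + 2\right) \left(\left(- \frac{9}{7} + \frac{1}{7} \cdot 1\right) + 40\right) = 5 \cdot 1 \left(\left(- \frac{9}{7} + \frac{1}{7}\right) + 40\right) = 5 \left(- \frac{8}{7} + 40\right) = 5 \cdot \frac{272}{7} = \frac{1360}{7}$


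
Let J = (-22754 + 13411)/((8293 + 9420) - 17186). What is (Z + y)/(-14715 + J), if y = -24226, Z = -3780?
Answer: 7379581/3882074 ≈ 1.9009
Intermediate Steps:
J = -9343/527 (J = -9343/(17713 - 17186) = -9343/527 ≈ -17.729)
(Z + y)/(-14715 + J) = (-3780 - 24226)/(-14715 - 9343/527) = -28006/(-7764148/527) = -28006*(-527/7764148) = 7379581/3882074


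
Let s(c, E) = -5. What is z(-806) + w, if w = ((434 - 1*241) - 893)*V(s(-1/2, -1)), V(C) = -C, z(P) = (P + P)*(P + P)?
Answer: 2595044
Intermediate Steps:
z(P) = 4*P**2 (z(P) = (2*P)*(2*P) = 4*P**2)
w = -3500 (w = ((434 - 1*241) - 893)*(-1*(-5)) = ((434 - 241) - 893)*5 = (193 - 893)*5 = -700*5 = -3500)
z(-806) + w = 4*(-806)**2 - 3500 = 4*649636 - 3500 = 2598544 - 3500 = 2595044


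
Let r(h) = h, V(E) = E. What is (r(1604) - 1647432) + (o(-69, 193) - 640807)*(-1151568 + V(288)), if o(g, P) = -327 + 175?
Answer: 737921631692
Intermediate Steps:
o(g, P) = -152
(r(1604) - 1647432) + (o(-69, 193) - 640807)*(-1151568 + V(288)) = (1604 - 1647432) + (-152 - 640807)*(-1151568 + 288) = -1645828 - 640959*(-1151280) = -1645828 + 737923277520 = 737921631692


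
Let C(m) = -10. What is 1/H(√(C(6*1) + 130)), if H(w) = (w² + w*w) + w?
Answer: 2/479 - √30/28740 ≈ 0.0039848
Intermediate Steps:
H(w) = w + 2*w² (H(w) = (w² + w²) + w = 2*w² + w = w + 2*w²)
1/H(√(C(6*1) + 130)) = 1/(√(-10 + 130)*(1 + 2*√(-10 + 130))) = 1/(√120*(1 + 2*√120)) = 1/((2*√30)*(1 + 2*(2*√30))) = 1/((2*√30)*(1 + 4*√30)) = 1/(2*√30*(1 + 4*√30)) = √30/(60*(1 + 4*√30))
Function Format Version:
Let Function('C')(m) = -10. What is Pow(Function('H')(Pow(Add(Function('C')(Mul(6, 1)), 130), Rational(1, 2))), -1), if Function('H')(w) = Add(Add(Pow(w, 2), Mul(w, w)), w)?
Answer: Add(Rational(2, 479), Mul(Rational(-1, 28740), Pow(30, Rational(1, 2)))) ≈ 0.0039848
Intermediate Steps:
Function('H')(w) = Add(w, Mul(2, Pow(w, 2))) (Function('H')(w) = Add(Add(Pow(w, 2), Pow(w, 2)), w) = Add(Mul(2, Pow(w, 2)), w) = Add(w, Mul(2, Pow(w, 2))))
Pow(Function('H')(Pow(Add(Function('C')(Mul(6, 1)), 130), Rational(1, 2))), -1) = Pow(Mul(Pow(Add(-10, 130), Rational(1, 2)), Add(1, Mul(2, Pow(Add(-10, 130), Rational(1, 2))))), -1) = Pow(Mul(Pow(120, Rational(1, 2)), Add(1, Mul(2, Pow(120, Rational(1, 2))))), -1) = Pow(Mul(Mul(2, Pow(30, Rational(1, 2))), Add(1, Mul(2, Mul(2, Pow(30, Rational(1, 2)))))), -1) = Pow(Mul(Mul(2, Pow(30, Rational(1, 2))), Add(1, Mul(4, Pow(30, Rational(1, 2))))), -1) = Pow(Mul(2, Pow(30, Rational(1, 2)), Add(1, Mul(4, Pow(30, Rational(1, 2))))), -1) = Mul(Rational(1, 60), Pow(30, Rational(1, 2)), Pow(Add(1, Mul(4, Pow(30, Rational(1, 2)))), -1))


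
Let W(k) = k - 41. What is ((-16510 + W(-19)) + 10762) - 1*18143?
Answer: -23951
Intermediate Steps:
W(k) = -41 + k
((-16510 + W(-19)) + 10762) - 1*18143 = ((-16510 + (-41 - 19)) + 10762) - 1*18143 = ((-16510 - 60) + 10762) - 18143 = (-16570 + 10762) - 18143 = -5808 - 18143 = -23951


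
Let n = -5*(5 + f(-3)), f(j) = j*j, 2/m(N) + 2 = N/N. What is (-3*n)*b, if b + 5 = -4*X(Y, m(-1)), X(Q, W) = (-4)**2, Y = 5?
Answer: -14490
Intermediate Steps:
m(N) = -2 (m(N) = 2/(-2 + N/N) = 2/(-2 + 1) = 2/(-1) = 2*(-1) = -2)
f(j) = j**2
X(Q, W) = 16
n = -70 (n = -5*(5 + (-3)**2) = -5*(5 + 9) = -5*14 = -70)
b = -69 (b = -5 - 4*16 = -5 - 64 = -69)
(-3*n)*b = -3*(-70)*(-69) = 210*(-69) = -14490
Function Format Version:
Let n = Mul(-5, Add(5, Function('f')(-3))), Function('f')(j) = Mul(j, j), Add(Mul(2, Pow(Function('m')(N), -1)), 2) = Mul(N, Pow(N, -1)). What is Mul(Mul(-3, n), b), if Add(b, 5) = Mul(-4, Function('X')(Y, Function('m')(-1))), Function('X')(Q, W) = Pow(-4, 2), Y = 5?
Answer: -14490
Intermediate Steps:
Function('m')(N) = -2 (Function('m')(N) = Mul(2, Pow(Add(-2, Mul(N, Pow(N, -1))), -1)) = Mul(2, Pow(Add(-2, 1), -1)) = Mul(2, Pow(-1, -1)) = Mul(2, -1) = -2)
Function('f')(j) = Pow(j, 2)
Function('X')(Q, W) = 16
n = -70 (n = Mul(-5, Add(5, Pow(-3, 2))) = Mul(-5, Add(5, 9)) = Mul(-5, 14) = -70)
b = -69 (b = Add(-5, Mul(-4, 16)) = Add(-5, -64) = -69)
Mul(Mul(-3, n), b) = Mul(Mul(-3, -70), -69) = Mul(210, -69) = -14490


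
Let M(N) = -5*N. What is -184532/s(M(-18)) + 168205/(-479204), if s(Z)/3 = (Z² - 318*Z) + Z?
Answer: 39059594039/14685206580 ≈ 2.6598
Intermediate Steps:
s(Z) = -951*Z + 3*Z² (s(Z) = 3*((Z² - 318*Z) + Z) = 3*(Z² - 317*Z) = -951*Z + 3*Z²)
-184532/s(M(-18)) + 168205/(-479204) = -184532*1/(270*(-317 - 5*(-18))) + 168205/(-479204) = -184532*1/(270*(-317 + 90)) + 168205*(-1/479204) = -184532/(3*90*(-227)) - 168205/479204 = -184532/(-61290) - 168205/479204 = -184532*(-1/61290) - 168205/479204 = 92266/30645 - 168205/479204 = 39059594039/14685206580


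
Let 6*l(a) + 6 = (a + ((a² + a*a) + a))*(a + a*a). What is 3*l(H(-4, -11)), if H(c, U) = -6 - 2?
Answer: 3133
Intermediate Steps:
H(c, U) = -8
l(a) = -1 + (a + a²)*(2*a + 2*a²)/6 (l(a) = -1 + ((a + ((a² + a*a) + a))*(a + a*a))/6 = -1 + ((a + ((a² + a²) + a))*(a + a²))/6 = -1 + ((a + (2*a² + a))*(a + a²))/6 = -1 + ((a + (a + 2*a²))*(a + a²))/6 = -1 + ((2*a + 2*a²)*(a + a²))/6 = -1 + ((a + a²)*(2*a + 2*a²))/6 = -1 + (a + a²)*(2*a + 2*a²)/6)
3*l(H(-4, -11)) = 3*(-1 + (⅓)*(-8)² + (⅓)*(-8)⁴ + (⅔)*(-8)³) = 3*(-1 + (⅓)*64 + (⅓)*4096 + (⅔)*(-512)) = 3*(-1 + 64/3 + 4096/3 - 1024/3) = 3*(3133/3) = 3133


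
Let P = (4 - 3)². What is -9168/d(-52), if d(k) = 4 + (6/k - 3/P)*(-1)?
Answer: -238368/185 ≈ -1288.5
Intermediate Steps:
P = 1 (P = 1² = 1)
d(k) = 7 - 6/k (d(k) = 4 + (6/k - 3/1)*(-1) = 4 + (6/k - 3*1)*(-1) = 4 + (6/k - 3)*(-1) = 4 + (-3 + 6/k)*(-1) = 4 + (3 - 6/k) = 7 - 6/k)
-9168/d(-52) = -9168/(7 - 6/(-52)) = -9168/(7 - 6*(-1/52)) = -9168/(7 + 3/26) = -9168/185/26 = -9168*26/185 = -238368/185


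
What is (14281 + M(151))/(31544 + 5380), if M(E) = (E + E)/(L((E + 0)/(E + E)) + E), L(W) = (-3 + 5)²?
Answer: 2213857/5723220 ≈ 0.38682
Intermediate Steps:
L(W) = 4 (L(W) = 2² = 4)
M(E) = 2*E/(4 + E) (M(E) = (E + E)/(4 + E) = (2*E)/(4 + E) = 2*E/(4 + E))
(14281 + M(151))/(31544 + 5380) = (14281 + 2*151/(4 + 151))/(31544 + 5380) = (14281 + 2*151/155)/36924 = (14281 + 2*151*(1/155))*(1/36924) = (14281 + 302/155)*(1/36924) = (2213857/155)*(1/36924) = 2213857/5723220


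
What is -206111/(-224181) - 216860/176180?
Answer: -26746208/85861323 ≈ -0.31150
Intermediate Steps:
-206111/(-224181) - 216860/176180 = -206111*(-1/224181) - 216860*1/176180 = 206111/224181 - 10843/8809 = -26746208/85861323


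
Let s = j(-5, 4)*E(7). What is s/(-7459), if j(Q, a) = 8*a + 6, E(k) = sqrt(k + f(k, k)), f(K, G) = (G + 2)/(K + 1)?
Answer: -19*sqrt(130)/14918 ≈ -0.014522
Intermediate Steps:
f(K, G) = (2 + G)/(1 + K)
E(k) = sqrt(k + (2 + k)/(1 + k))
j(Q, a) = 6 + 8*a
s = 19*sqrt(130)/2 (s = (6 + 8*4)*sqrt((2 + 7 + 7*(1 + 7))/(1 + 7)) = (6 + 32)*sqrt((2 + 7 + 7*8)/8) = 38*sqrt((2 + 7 + 56)/8) = 38*sqrt((1/8)*65) = 38*sqrt(65/8) = 38*(sqrt(130)/4) = 19*sqrt(130)/2 ≈ 108.32)
s/(-7459) = (19*sqrt(130)/2)/(-7459) = (19*sqrt(130)/2)*(-1/7459) = -19*sqrt(130)/14918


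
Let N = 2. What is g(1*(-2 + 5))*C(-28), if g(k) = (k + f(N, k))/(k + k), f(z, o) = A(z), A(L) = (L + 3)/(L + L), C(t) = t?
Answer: -119/6 ≈ -19.833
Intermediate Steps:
A(L) = (3 + L)/(2*L) (A(L) = (3 + L)/((2*L)) = (3 + L)*(1/(2*L)) = (3 + L)/(2*L))
f(z, o) = (3 + z)/(2*z)
g(k) = (5/4 + k)/(2*k) (g(k) = (k + (½)*(3 + 2)/2)/(k + k) = (k + (½)*(½)*5)/((2*k)) = (k + 5/4)*(1/(2*k)) = (5/4 + k)*(1/(2*k)) = (5/4 + k)/(2*k))
g(1*(-2 + 5))*C(-28) = ((5 + 4*(1*(-2 + 5)))/(8*((1*(-2 + 5)))))*(-28) = ((5 + 4*(1*3))/(8*((1*3))))*(-28) = ((⅛)*(5 + 4*3)/3)*(-28) = ((⅛)*(⅓)*(5 + 12))*(-28) = ((⅛)*(⅓)*17)*(-28) = (17/24)*(-28) = -119/6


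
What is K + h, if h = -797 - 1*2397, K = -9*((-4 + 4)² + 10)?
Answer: -3284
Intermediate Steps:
K = -90 (K = -9*(0² + 10) = -9*(0 + 10) = -9*10 = -90)
h = -3194 (h = -797 - 2397 = -3194)
K + h = -90 - 3194 = -3284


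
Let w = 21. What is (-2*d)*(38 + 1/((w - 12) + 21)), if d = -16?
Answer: 18256/15 ≈ 1217.1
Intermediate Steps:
(-2*d)*(38 + 1/((w - 12) + 21)) = (-2*(-16))*(38 + 1/((21 - 12) + 21)) = 32*(38 + 1/(9 + 21)) = 32*(38 + 1/30) = 32*(1141/30) = 18256/15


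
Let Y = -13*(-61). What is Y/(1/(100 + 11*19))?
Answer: 245037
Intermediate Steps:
Y = 793
Y/(1/(100 + 11*19)) = 793/(1/(100 + 11*19)) = 793/(1/(100 + 209)) = 793/(1/309) = 793*309 = 245037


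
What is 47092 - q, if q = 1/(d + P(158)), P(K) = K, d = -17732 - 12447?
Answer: 1413748933/30021 ≈ 47092.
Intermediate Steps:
d = -30179
q = -1/30021 (q = 1/(-30179 + 158) = 1/(-30021) = -1/30021 ≈ -3.3310e-5)
47092 - q = 47092 - 1*(-1/30021) = 47092 + 1/30021 = 1413748933/30021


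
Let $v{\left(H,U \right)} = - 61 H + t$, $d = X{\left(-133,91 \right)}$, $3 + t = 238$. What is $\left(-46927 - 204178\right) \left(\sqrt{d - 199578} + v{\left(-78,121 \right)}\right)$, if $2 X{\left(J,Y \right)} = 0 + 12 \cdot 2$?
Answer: $-1253767265 - 753315 i \sqrt{22174} \approx -1.2538 \cdot 10^{9} - 1.1218 \cdot 10^{8} i$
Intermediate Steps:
$t = 235$ ($t = -3 + 238 = 235$)
$X{\left(J,Y \right)} = 12$ ($X{\left(J,Y \right)} = \frac{0 + 12 \cdot 2}{2} = \frac{0 + 24}{2} = \frac{1}{2} \cdot 24 = 12$)
$d = 12$
$v{\left(H,U \right)} = 235 - 61 H$ ($v{\left(H,U \right)} = - 61 H + 235 = 235 - 61 H$)
$\left(-46927 - 204178\right) \left(\sqrt{d - 199578} + v{\left(-78,121 \right)}\right) = \left(-46927 - 204178\right) \left(\sqrt{12 - 199578} + \left(235 - -4758\right)\right) = - 251105 \left(\sqrt{-199566} + \left(235 + 4758\right)\right) = - 251105 \left(3 i \sqrt{22174} + 4993\right) = - 251105 \left(4993 + 3 i \sqrt{22174}\right) = -1253767265 - 753315 i \sqrt{22174}$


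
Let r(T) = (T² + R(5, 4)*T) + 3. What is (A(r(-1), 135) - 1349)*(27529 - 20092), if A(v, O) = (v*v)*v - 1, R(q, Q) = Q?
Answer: -10039950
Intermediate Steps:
r(T) = 3 + T² + 4*T (r(T) = (T² + 4*T) + 3 = 3 + T² + 4*T)
A(v, O) = -1 + v³ (A(v, O) = v²*v - 1 = v³ - 1 = -1 + v³)
(A(r(-1), 135) - 1349)*(27529 - 20092) = ((-1 + (3 + (-1)² + 4*(-1))³) - 1349)*(27529 - 20092) = ((-1 + (3 + 1 - 4)³) - 1349)*7437 = ((-1 + 0³) - 1349)*7437 = ((-1 + 0) - 1349)*7437 = (-1 - 1349)*7437 = -1350*7437 = -10039950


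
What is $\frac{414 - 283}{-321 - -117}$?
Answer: $- \frac{131}{204} \approx -0.64216$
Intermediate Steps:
$\frac{414 - 283}{-321 - -117} = \frac{131}{-321 + \left(-47 + 164\right)} = \frac{131}{-321 + 117} = \frac{131}{-204} = 131 \left(- \frac{1}{204}\right) = - \frac{131}{204}$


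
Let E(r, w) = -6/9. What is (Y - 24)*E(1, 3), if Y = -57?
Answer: 54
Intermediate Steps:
E(r, w) = -2/3 (E(r, w) = -6*1/9 = -2/3)
(Y - 24)*E(1, 3) = (-57 - 24)*(-2/3) = -81*(-2/3) = 54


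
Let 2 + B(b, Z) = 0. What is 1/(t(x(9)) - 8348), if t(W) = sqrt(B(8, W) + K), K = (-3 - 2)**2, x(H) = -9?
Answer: -8348/69689081 - sqrt(23)/69689081 ≈ -0.00011986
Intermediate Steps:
B(b, Z) = -2 (B(b, Z) = -2 + 0 = -2)
K = 25 (K = (-5)**2 = 25)
t(W) = sqrt(23) (t(W) = sqrt(-2 + 25) = sqrt(23))
1/(t(x(9)) - 8348) = 1/(sqrt(23) - 8348) = 1/(-8348 + sqrt(23))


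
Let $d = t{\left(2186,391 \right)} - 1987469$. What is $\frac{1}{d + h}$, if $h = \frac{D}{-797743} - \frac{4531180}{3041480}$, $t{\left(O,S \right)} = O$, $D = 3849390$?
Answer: $- \frac{121315968982}{240847296976483103} \approx -5.037 \cdot 10^{-7}$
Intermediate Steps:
$d = -1985283$ ($d = 2186 - 1987469 = -1985283$)
$h = - \frac{766127991197}{121315968982}$ ($h = \frac{3849390}{-797743} - \frac{4531180}{3041480} = 3849390 \left(- \frac{1}{797743}\right) - \frac{226559}{152074} = - \frac{3849390}{797743} - \frac{226559}{152074} = - \frac{766127991197}{121315968982} \approx -6.3151$)
$\frac{1}{d + h} = \frac{1}{-1985283 - \frac{766127991197}{121315968982}} = \frac{1}{- \frac{240847296976483103}{121315968982}} = - \frac{121315968982}{240847296976483103}$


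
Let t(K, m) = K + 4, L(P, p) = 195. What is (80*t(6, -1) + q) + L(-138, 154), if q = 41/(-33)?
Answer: 32794/33 ≈ 993.76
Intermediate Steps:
q = -41/33 (q = 41*(-1/33) = -41/33 ≈ -1.2424)
t(K, m) = 4 + K
(80*t(6, -1) + q) + L(-138, 154) = (80*(4 + 6) - 41/33) + 195 = (80*10 - 41/33) + 195 = (800 - 41/33) + 195 = 26359/33 + 195 = 32794/33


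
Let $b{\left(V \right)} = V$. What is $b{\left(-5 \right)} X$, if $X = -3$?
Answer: $15$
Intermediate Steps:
$b{\left(-5 \right)} X = \left(-5\right) \left(-3\right) = 15$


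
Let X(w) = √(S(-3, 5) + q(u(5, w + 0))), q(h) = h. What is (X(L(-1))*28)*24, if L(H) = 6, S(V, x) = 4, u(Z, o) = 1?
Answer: 672*√5 ≈ 1502.6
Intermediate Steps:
X(w) = √5 (X(w) = √(4 + 1) = √5)
(X(L(-1))*28)*24 = (√5*28)*24 = (28*√5)*24 = 672*√5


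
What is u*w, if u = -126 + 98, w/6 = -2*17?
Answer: 5712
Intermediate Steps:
w = -204 (w = 6*(-2*17) = 6*(-34) = -204)
u = -28
u*w = -28*(-204) = 5712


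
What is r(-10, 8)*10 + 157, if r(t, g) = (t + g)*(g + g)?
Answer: -163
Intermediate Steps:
r(t, g) = 2*g*(g + t) (r(t, g) = (g + t)*(2*g) = 2*g*(g + t))
r(-10, 8)*10 + 157 = (2*8*(8 - 10))*10 + 157 = (2*8*(-2))*10 + 157 = -32*10 + 157 = -320 + 157 = -163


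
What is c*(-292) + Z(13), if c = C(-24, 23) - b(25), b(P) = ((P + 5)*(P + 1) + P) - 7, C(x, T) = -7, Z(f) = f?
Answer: 235073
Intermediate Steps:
b(P) = -7 + P + (1 + P)*(5 + P) (b(P) = ((5 + P)*(1 + P) + P) - 7 = ((1 + P)*(5 + P) + P) - 7 = (P + (1 + P)*(5 + P)) - 7 = -7 + P + (1 + P)*(5 + P))
c = -805 (c = -7 - (-2 + 25² + 7*25) = -7 - (-2 + 625 + 175) = -7 - 1*798 = -7 - 798 = -805)
c*(-292) + Z(13) = -805*(-292) + 13 = 235060 + 13 = 235073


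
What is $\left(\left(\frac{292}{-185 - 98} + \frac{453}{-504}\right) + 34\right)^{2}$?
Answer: $\frac{2324731435849}{2260431936} \approx 1028.4$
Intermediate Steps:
$\left(\left(\frac{292}{-185 - 98} + \frac{453}{-504}\right) + 34\right)^{2} = \left(\left(\frac{292}{-283} + 453 \left(- \frac{1}{504}\right)\right) + 34\right)^{2} = \left(\left(292 \left(- \frac{1}{283}\right) - \frac{151}{168}\right) + 34\right)^{2} = \left(\left(- \frac{292}{283} - \frac{151}{168}\right) + 34\right)^{2} = \left(- \frac{91789}{47544} + 34\right)^{2} = \left(\frac{1524707}{47544}\right)^{2} = \frac{2324731435849}{2260431936}$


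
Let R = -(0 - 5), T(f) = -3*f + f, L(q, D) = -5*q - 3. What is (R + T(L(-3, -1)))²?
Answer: 361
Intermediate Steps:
L(q, D) = -3 - 5*q
T(f) = -2*f
R = 5 (R = -1*(-5) = 5)
(R + T(L(-3, -1)))² = (5 - 2*(-3 - 5*(-3)))² = (5 - 2*(-3 + 15))² = (5 - 2*12)² = (5 - 24)² = (-19)² = 361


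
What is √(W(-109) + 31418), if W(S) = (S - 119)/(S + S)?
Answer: 2*√93322421/109 ≈ 177.25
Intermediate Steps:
W(S) = (-119 + S)/(2*S) (W(S) = (-119 + S)/((2*S)) = (-119 + S)*(1/(2*S)) = (-119 + S)/(2*S))
√(W(-109) + 31418) = √((½)*(-119 - 109)/(-109) + 31418) = √((½)*(-1/109)*(-228) + 31418) = √(114/109 + 31418) = √(3424676/109) = 2*√93322421/109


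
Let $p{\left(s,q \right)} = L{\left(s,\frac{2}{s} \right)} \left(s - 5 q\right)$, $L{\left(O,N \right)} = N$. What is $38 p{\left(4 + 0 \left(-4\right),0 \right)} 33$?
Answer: $2508$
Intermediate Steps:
$p{\left(s,q \right)} = \frac{2 \left(s - 5 q\right)}{s}$ ($p{\left(s,q \right)} = \frac{2}{s} \left(s - 5 q\right) = \frac{2 \left(s - 5 q\right)}{s}$)
$38 p{\left(4 + 0 \left(-4\right),0 \right)} 33 = 38 \left(2 - \frac{0}{4 + 0 \left(-4\right)}\right) 33 = 38 \left(2 - \frac{0}{4 + 0}\right) 33 = 38 \left(2 - \frac{0}{4}\right) 33 = 38 \left(2 - 0 \cdot \frac{1}{4}\right) 33 = 38 \left(2 + 0\right) 33 = 38 \cdot 2 \cdot 33 = 76 \cdot 33 = 2508$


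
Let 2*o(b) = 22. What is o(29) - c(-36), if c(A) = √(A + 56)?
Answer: 11 - 2*√5 ≈ 6.5279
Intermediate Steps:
o(b) = 11 (o(b) = (½)*22 = 11)
c(A) = √(56 + A)
o(29) - c(-36) = 11 - √(56 - 36) = 11 - √20 = 11 - 2*√5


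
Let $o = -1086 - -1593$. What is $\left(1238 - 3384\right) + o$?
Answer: $-1639$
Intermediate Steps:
$o = 507$ ($o = -1086 + 1593 = 507$)
$\left(1238 - 3384\right) + o = \left(1238 - 3384\right) + 507 = -2146 + 507 = -1639$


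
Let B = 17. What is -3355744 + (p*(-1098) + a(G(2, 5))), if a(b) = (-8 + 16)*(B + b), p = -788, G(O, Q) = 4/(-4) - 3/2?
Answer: -2490404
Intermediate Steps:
G(O, Q) = -5/2 (G(O, Q) = 4*(-1/4) - 3*1/2 = -1 - 3/2 = -5/2)
a(b) = 136 + 8*b (a(b) = (-8 + 16)*(17 + b) = 8*(17 + b) = 136 + 8*b)
-3355744 + (p*(-1098) + a(G(2, 5))) = -3355744 + (-788*(-1098) + (136 + 8*(-5/2))) = -3355744 + (865224 + (136 - 20)) = -3355744 + (865224 + 116) = -3355744 + 865340 = -2490404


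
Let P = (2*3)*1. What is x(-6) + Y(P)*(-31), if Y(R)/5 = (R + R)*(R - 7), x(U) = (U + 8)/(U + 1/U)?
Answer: 68808/37 ≈ 1859.7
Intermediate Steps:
x(U) = (8 + U)/(U + 1/U)
P = 6 (P = 6*1 = 6)
Y(R) = 10*R*(-7 + R) (Y(R) = 5*((R + R)*(R - 7)) = 5*((2*R)*(-7 + R)) = 5*(2*R*(-7 + R)) = 10*R*(-7 + R))
x(-6) + Y(P)*(-31) = -6*(8 - 6)/(1 + (-6)²) + (10*6*(-7 + 6))*(-31) = -6*2/(1 + 36) + (10*6*(-1))*(-31) = -6*2/37 - 60*(-31) = -6*1/37*2 + 1860 = -12/37 + 1860 = 68808/37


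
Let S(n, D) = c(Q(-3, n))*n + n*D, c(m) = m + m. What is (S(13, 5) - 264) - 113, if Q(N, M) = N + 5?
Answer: -260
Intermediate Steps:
Q(N, M) = 5 + N
c(m) = 2*m
S(n, D) = 4*n + D*n (S(n, D) = (2*(5 - 3))*n + n*D = (2*2)*n + D*n = 4*n + D*n)
(S(13, 5) - 264) - 113 = (13*(4 + 5) - 264) - 113 = (13*9 - 264) - 113 = (117 - 264) - 113 = -147 - 113 = -260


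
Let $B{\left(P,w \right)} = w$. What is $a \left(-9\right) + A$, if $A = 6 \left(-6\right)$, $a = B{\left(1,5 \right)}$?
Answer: $-81$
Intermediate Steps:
$a = 5$
$A = -36$
$a \left(-9\right) + A = 5 \left(-9\right) - 36 = -45 - 36 = -81$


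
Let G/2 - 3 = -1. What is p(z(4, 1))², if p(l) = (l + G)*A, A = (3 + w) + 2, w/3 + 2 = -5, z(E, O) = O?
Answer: 6400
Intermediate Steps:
G = 4 (G = 6 + 2*(-1) = 6 - 2 = 4)
w = -21 (w = -6 + 3*(-5) = -6 - 15 = -21)
A = -16 (A = (3 - 21) + 2 = -18 + 2 = -16)
p(l) = -64 - 16*l (p(l) = (l + 4)*(-16) = (4 + l)*(-16) = -64 - 16*l)
p(z(4, 1))² = (-64 - 16*1)² = (-64 - 16)² = (-80)² = 6400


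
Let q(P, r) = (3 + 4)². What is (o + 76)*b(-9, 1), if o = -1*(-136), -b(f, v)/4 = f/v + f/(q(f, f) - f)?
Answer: 225144/29 ≈ 7763.6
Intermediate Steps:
q(P, r) = 49 (q(P, r) = 7² = 49)
b(f, v) = -4*f/v - 4*f/(49 - f) (b(f, v) = -4*(f/v + f/(49 - f)) = -4*f/v - 4*f/(49 - f))
o = 136
(o + 76)*b(-9, 1) = (136 + 76)*(4*(-9)*(49 + 1 - 1*(-9))/(1*(-49 - 9))) = 212*(4*(-9)*1*(49 + 1 + 9)/(-58)) = 212*(4*(-9)*1*(-1/58)*59) = 212*(1062/29) = 225144/29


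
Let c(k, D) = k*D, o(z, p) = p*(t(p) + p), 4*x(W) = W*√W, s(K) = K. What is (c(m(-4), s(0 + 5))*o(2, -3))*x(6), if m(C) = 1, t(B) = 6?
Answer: -135*√6/2 ≈ -165.34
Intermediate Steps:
x(W) = W^(3/2)/4 (x(W) = (W*√W)/4 = W^(3/2)/4)
o(z, p) = p*(6 + p)
c(k, D) = D*k
(c(m(-4), s(0 + 5))*o(2, -3))*x(6) = (((0 + 5)*1)*(-3*(6 - 3)))*(6^(3/2)/4) = ((5*1)*(-3*3))*((6*√6)/4) = (5*(-9))*(3*√6/2) = -135*√6/2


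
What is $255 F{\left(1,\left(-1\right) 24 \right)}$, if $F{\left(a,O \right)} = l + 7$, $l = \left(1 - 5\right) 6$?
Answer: $-4335$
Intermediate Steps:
$l = -24$ ($l = \left(-4\right) 6 = -24$)
$F{\left(a,O \right)} = -17$ ($F{\left(a,O \right)} = -24 + 7 = -17$)
$255 F{\left(1,\left(-1\right) 24 \right)} = 255 \left(-17\right) = -4335$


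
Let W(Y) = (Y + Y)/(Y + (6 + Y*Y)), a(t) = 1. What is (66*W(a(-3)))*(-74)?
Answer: -1221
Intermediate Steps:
W(Y) = 2*Y/(6 + Y + Y²) (W(Y) = (2*Y)/(Y + (6 + Y²)) = (2*Y)/(6 + Y + Y²) = 2*Y/(6 + Y + Y²))
(66*W(a(-3)))*(-74) = (66*(2*1/(6 + 1 + 1²)))*(-74) = (66*(2*1/(6 + 1 + 1)))*(-74) = (66*(2*1/8))*(-74) = (66*(2*1*(⅛)))*(-74) = (66*(¼))*(-74) = (33/2)*(-74) = -1221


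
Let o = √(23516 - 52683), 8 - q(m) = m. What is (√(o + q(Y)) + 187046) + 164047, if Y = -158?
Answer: 351093 + √(166 + I*√29167) ≈ 3.5111e+5 + 6.0069*I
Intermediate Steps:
q(m) = 8 - m
o = I*√29167 (o = √(-29167) = I*√29167 ≈ 170.78*I)
(√(o + q(Y)) + 187046) + 164047 = (√(I*√29167 + (8 - 1*(-158))) + 187046) + 164047 = (√(I*√29167 + (8 + 158)) + 187046) + 164047 = (√(I*√29167 + 166) + 187046) + 164047 = (√(166 + I*√29167) + 187046) + 164047 = (187046 + √(166 + I*√29167)) + 164047 = 351093 + √(166 + I*√29167)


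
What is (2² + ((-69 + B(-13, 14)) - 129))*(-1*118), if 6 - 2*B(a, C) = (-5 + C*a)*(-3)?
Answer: 55637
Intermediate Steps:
B(a, C) = -9/2 + 3*C*a/2 (B(a, C) = 3 - (-5 + C*a)*(-3)/2 = 3 - (15 - 3*C*a)/2 = 3 + (-15/2 + 3*C*a/2) = -9/2 + 3*C*a/2)
(2² + ((-69 + B(-13, 14)) - 129))*(-1*118) = (2² + ((-69 + (-9/2 + (3/2)*14*(-13))) - 129))*(-1*118) = (4 + ((-69 + (-9/2 - 273)) - 129))*(-118) = (4 + ((-69 - 555/2) - 129))*(-118) = (4 + (-693/2 - 129))*(-118) = (4 - 951/2)*(-118) = -943/2*(-118) = 55637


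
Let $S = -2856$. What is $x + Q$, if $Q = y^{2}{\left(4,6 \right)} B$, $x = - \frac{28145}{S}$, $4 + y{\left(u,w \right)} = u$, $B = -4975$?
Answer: $\frac{28145}{2856} \approx 9.8547$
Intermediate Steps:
$y{\left(u,w \right)} = -4 + u$
$x = \frac{28145}{2856}$ ($x = - \frac{28145}{-2856} = \left(-28145\right) \left(- \frac{1}{2856}\right) = \frac{28145}{2856} \approx 9.8547$)
$Q = 0$ ($Q = \left(-4 + 4\right)^{2} \left(-4975\right) = 0^{2} \left(-4975\right) = 0 \left(-4975\right) = 0$)
$x + Q = \frac{28145}{2856} + 0 = \frac{28145}{2856}$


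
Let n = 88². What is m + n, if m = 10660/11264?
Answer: 21809769/2816 ≈ 7744.9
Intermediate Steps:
m = 2665/2816 (m = 10660*(1/11264) = 2665/2816 ≈ 0.94638)
n = 7744
m + n = 2665/2816 + 7744 = 21809769/2816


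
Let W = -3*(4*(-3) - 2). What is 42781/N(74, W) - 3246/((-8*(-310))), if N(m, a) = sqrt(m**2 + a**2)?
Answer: -1623/1240 + 42781*sqrt(1810)/3620 ≈ 501.48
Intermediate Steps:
W = 42 (W = -3*(-12 - 2) = -3*(-14) = 42)
N(m, a) = sqrt(a**2 + m**2)
42781/N(74, W) - 3246/((-8*(-310))) = 42781/(sqrt(42**2 + 74**2)) - 3246/((-8*(-310))) = 42781/(sqrt(1764 + 5476)) - 3246/2480 = 42781/(sqrt(7240)) - 3246*1/2480 = 42781/((2*sqrt(1810))) - 1623/1240 = 42781*(sqrt(1810)/3620) - 1623/1240 = 42781*sqrt(1810)/3620 - 1623/1240 = -1623/1240 + 42781*sqrt(1810)/3620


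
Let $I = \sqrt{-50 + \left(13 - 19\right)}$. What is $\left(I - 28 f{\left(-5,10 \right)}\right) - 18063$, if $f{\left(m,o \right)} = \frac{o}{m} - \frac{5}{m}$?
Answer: $-18035 + 2 i \sqrt{14} \approx -18035.0 + 7.4833 i$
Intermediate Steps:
$f{\left(m,o \right)} = - \frac{5}{m} + \frac{o}{m}$
$I = 2 i \sqrt{14}$ ($I = \sqrt{-50 - 6} = \sqrt{-56} = 2 i \sqrt{14} \approx 7.4833 i$)
$\left(I - 28 f{\left(-5,10 \right)}\right) - 18063 = \left(2 i \sqrt{14} - 28 \frac{-5 + 10}{-5}\right) - 18063 = \left(2 i \sqrt{14} - 28 \left(\left(- \frac{1}{5}\right) 5\right)\right) - 18063 = \left(2 i \sqrt{14} - -28\right) - 18063 = \left(2 i \sqrt{14} + 28\right) - 18063 = \left(28 + 2 i \sqrt{14}\right) - 18063 = -18035 + 2 i \sqrt{14}$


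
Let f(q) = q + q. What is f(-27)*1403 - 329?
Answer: -76091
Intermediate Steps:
f(q) = 2*q
f(-27)*1403 - 329 = (2*(-27))*1403 - 329 = -54*1403 - 329 = -75762 - 329 = -76091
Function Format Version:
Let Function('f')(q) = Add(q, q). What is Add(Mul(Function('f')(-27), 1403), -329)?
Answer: -76091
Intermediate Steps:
Function('f')(q) = Mul(2, q)
Add(Mul(Function('f')(-27), 1403), -329) = Add(Mul(Mul(2, -27), 1403), -329) = Add(Mul(-54, 1403), -329) = Add(-75762, -329) = -76091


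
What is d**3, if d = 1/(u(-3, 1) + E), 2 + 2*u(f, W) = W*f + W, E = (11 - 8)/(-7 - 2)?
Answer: -27/343 ≈ -0.078717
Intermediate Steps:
E = -1/3 (E = 3/(-9) = 3*(-1/9) = -1/3 ≈ -0.33333)
u(f, W) = -1 + W/2 + W*f/2 (u(f, W) = -1 + (W*f + W)/2 = -1 + (W + W*f)/2 = -1 + (W/2 + W*f/2) = -1 + W/2 + W*f/2)
d = -3/7 (d = 1/((-1 + (1/2)*1 + (1/2)*1*(-3)) - 1/3) = 1/((-1 + 1/2 - 3/2) - 1/3) = 1/(-2 - 1/3) = 1/(-7/3) = -3/7 ≈ -0.42857)
d**3 = (-3/7)**3 = -27/343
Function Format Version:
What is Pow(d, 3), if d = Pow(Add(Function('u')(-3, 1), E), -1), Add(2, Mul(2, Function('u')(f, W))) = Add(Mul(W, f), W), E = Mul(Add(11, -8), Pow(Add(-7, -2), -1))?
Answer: Rational(-27, 343) ≈ -0.078717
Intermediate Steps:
E = Rational(-1, 3) (E = Mul(3, Pow(-9, -1)) = Mul(3, Rational(-1, 9)) = Rational(-1, 3) ≈ -0.33333)
Function('u')(f, W) = Add(-1, Mul(Rational(1, 2), W), Mul(Rational(1, 2), W, f)) (Function('u')(f, W) = Add(-1, Mul(Rational(1, 2), Add(Mul(W, f), W))) = Add(-1, Mul(Rational(1, 2), Add(W, Mul(W, f)))) = Add(-1, Add(Mul(Rational(1, 2), W), Mul(Rational(1, 2), W, f))) = Add(-1, Mul(Rational(1, 2), W), Mul(Rational(1, 2), W, f)))
d = Rational(-3, 7) (d = Pow(Add(Add(-1, Mul(Rational(1, 2), 1), Mul(Rational(1, 2), 1, -3)), Rational(-1, 3)), -1) = Pow(Add(Add(-1, Rational(1, 2), Rational(-3, 2)), Rational(-1, 3)), -1) = Pow(Add(-2, Rational(-1, 3)), -1) = Pow(Rational(-7, 3), -1) = Rational(-3, 7) ≈ -0.42857)
Pow(d, 3) = Pow(Rational(-3, 7), 3) = Rational(-27, 343)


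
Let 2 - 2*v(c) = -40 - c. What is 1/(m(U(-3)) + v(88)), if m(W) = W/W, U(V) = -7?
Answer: 1/66 ≈ 0.015152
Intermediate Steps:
v(c) = 21 + c/2 (v(c) = 1 - (-40 - c)/2 = 1 + (20 + c/2) = 21 + c/2)
m(W) = 1
1/(m(U(-3)) + v(88)) = 1/(1 + (21 + (½)*88)) = 1/(1 + (21 + 44)) = 1/(1 + 65) = 1/66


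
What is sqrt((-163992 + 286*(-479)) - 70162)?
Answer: 2*I*sqrt(92787) ≈ 609.22*I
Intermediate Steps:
sqrt((-163992 + 286*(-479)) - 70162) = sqrt((-163992 - 136994) - 70162) = sqrt(-300986 - 70162) = sqrt(-371148) = 2*I*sqrt(92787)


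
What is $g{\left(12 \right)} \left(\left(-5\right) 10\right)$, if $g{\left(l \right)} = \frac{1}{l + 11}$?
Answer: $- \frac{50}{23} \approx -2.1739$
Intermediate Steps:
$g{\left(l \right)} = \frac{1}{11 + l}$
$g{\left(12 \right)} \left(\left(-5\right) 10\right) = \frac{\left(-5\right) 10}{11 + 12} = \frac{1}{23} \left(-50\right) = - \frac{50}{23}$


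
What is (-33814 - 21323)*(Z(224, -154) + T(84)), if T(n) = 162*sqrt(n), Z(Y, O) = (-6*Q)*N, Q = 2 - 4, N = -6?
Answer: 3969864 - 17864388*sqrt(21) ≈ -7.7895e+7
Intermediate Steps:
Q = -2
Z(Y, O) = -72 (Z(Y, O) = -6*(-2)*(-6) = 12*(-6) = -72)
(-33814 - 21323)*(Z(224, -154) + T(84)) = (-33814 - 21323)*(-72 + 162*sqrt(84)) = -55137*(-72 + 162*(2*sqrt(21))) = -55137*(-72 + 324*sqrt(21)) = 3969864 - 17864388*sqrt(21)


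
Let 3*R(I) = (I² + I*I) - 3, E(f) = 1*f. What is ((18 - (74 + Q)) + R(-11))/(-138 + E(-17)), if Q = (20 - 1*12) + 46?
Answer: 91/465 ≈ 0.19570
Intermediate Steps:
Q = 54 (Q = (20 - 12) + 46 = 8 + 46 = 54)
E(f) = f
R(I) = -1 + 2*I²/3 (R(I) = ((I² + I*I) - 3)/3 = ((I² + I²) - 3)/3 = (2*I² - 3)/3 = (-3 + 2*I²)/3 = -1 + 2*I²/3)
((18 - (74 + Q)) + R(-11))/(-138 + E(-17)) = ((18 - (74 + 54)) + (-1 + (⅔)*(-11)²))/(-138 - 17) = ((18 - 1*128) + (-1 + (⅔)*121))/(-155) = ((18 - 128) + (-1 + 242/3))*(-1/155) = (-110 + 239/3)*(-1/155) = -91/3*(-1/155) = 91/465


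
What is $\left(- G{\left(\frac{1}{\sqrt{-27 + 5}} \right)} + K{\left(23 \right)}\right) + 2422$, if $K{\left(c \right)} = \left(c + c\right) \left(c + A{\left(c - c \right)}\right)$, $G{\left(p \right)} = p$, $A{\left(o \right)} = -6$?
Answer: $3204 + \frac{i \sqrt{22}}{22} \approx 3204.0 + 0.2132 i$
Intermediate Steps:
$K{\left(c \right)} = 2 c \left(-6 + c\right)$ ($K{\left(c \right)} = \left(c + c\right) \left(c - 6\right) = 2 c \left(-6 + c\right)$)
$\left(- G{\left(\frac{1}{\sqrt{-27 + 5}} \right)} + K{\left(23 \right)}\right) + 2422 = \left(- \frac{1}{\sqrt{-27 + 5}} + 2 \cdot 23 \left(-6 + 23\right)\right) + 2422 = \left(- \frac{1}{\sqrt{-22}} + 2 \cdot 23 \cdot 17\right) + 2422 = \left(- \frac{1}{i \sqrt{22}} + 782\right) + 2422 = \left(- \frac{\left(-1\right) i \sqrt{22}}{22} + 782\right) + 2422 = \left(\frac{i \sqrt{22}}{22} + 782\right) + 2422 = \left(782 + \frac{i \sqrt{22}}{22}\right) + 2422 = 3204 + \frac{i \sqrt{22}}{22}$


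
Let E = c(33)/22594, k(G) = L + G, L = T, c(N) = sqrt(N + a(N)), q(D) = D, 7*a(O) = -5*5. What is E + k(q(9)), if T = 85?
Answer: 94 + sqrt(1442)/158158 ≈ 94.000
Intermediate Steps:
a(O) = -25/7 (a(O) = (-5*5)/7 = (1/7)*(-25) = -25/7)
c(N) = sqrt(-25/7 + N) (c(N) = sqrt(N - 25/7) = sqrt(-25/7 + N))
L = 85
k(G) = 85 + G
E = sqrt(1442)/158158 (E = (sqrt(-175 + 49*33)/7)/22594 = (sqrt(-175 + 1617)/7)*(1/22594) = (sqrt(1442)/7)*(1/22594) = sqrt(1442)/158158 ≈ 0.00024010)
E + k(q(9)) = sqrt(1442)/158158 + (85 + 9) = sqrt(1442)/158158 + 94 = 94 + sqrt(1442)/158158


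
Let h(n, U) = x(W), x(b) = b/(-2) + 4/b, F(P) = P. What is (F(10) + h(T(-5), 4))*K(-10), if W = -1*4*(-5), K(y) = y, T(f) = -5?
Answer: -2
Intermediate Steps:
W = 20 (W = -4*(-5) = 20)
x(b) = 4/b - b/2 (x(b) = b*(-½) + 4/b = -b/2 + 4/b = 4/b - b/2)
h(n, U) = -49/5 (h(n, U) = 4/20 - ½*20 = 4*(1/20) - 10 = ⅕ - 10 = -49/5)
(F(10) + h(T(-5), 4))*K(-10) = (10 - 49/5)*(-10) = (⅕)*(-10) = -2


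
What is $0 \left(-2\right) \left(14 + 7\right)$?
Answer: $0$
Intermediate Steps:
$0 \left(-2\right) \left(14 + 7\right) = 0 \cdot 21 = 0$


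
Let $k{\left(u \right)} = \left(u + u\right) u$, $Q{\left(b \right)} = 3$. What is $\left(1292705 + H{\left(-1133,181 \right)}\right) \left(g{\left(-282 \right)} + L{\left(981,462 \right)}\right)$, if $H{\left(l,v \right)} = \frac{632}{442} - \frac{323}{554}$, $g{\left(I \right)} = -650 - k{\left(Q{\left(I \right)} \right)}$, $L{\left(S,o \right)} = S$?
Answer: $\frac{49538869214763}{122434} \approx 4.0462 \cdot 10^{8}$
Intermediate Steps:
$k{\left(u \right)} = 2 u^{2}$ ($k{\left(u \right)} = 2 u u = 2 u^{2}$)
$g{\left(I \right)} = -668$ ($g{\left(I \right)} = -650 - 2 \cdot 3^{2} = -650 - 2 \cdot 9 = -650 - 18 = -668$)
$H{\left(l,v \right)} = \frac{103681}{122434}$ ($H{\left(l,v \right)} = 632 \cdot \frac{1}{442} - \frac{323}{554} = \frac{316}{221} - \frac{323}{554} = \frac{103681}{122434}$)
$\left(1292705 + H{\left(-1133,181 \right)}\right) \left(g{\left(-282 \right)} + L{\left(981,462 \right)}\right) = \left(1292705 + \frac{103681}{122434}\right) \left(-668 + 981\right) = \frac{158271147651}{122434} \cdot 313 = \frac{49538869214763}{122434}$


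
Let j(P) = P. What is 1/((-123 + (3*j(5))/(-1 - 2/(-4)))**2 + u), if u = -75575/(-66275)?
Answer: 2651/62060282 ≈ 4.2717e-5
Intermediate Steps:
u = 3023/2651 (u = -75575*(-1/66275) = 3023/2651 ≈ 1.1403)
1/((-123 + (3*j(5))/(-1 - 2/(-4)))**2 + u) = 1/((-123 + (3*5)/(-1 - 2/(-4)))**2 + 3023/2651) = 1/((-123 + 15/(-1 - 2*(-1/4)))**2 + 3023/2651) = 1/((-123 + 15/(-1 + 1/2))**2 + 3023/2651) = 1/((-123 + 15/(-1/2))**2 + 3023/2651) = 1/((-123 + 15*(-2))**2 + 3023/2651) = 1/((-123 - 30)**2 + 3023/2651) = 1/((-153)**2 + 3023/2651) = 1/(23409 + 3023/2651) = 1/(62060282/2651) = 2651/62060282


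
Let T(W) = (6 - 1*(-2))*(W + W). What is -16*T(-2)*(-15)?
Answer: -7680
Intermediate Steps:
T(W) = 16*W (T(W) = (6 + 2)*(2*W) = 8*(2*W) = 16*W)
-16*T(-2)*(-15) = -256*(-2)*(-15) = -16*(-32)*(-15) = 512*(-15) = -7680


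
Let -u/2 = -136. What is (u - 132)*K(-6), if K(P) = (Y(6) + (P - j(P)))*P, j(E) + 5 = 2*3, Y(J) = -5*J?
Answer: 31080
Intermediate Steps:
u = 272 (u = -2*(-136) = 272)
j(E) = 1 (j(E) = -5 + 2*3 = -5 + 6 = 1)
K(P) = P*(-31 + P) (K(P) = (-5*6 + (P - 1*1))*P = (-30 + (P - 1))*P = (-30 + (-1 + P))*P = (-31 + P)*P = P*(-31 + P))
(u - 132)*K(-6) = (272 - 132)*(-6*(-31 - 6)) = 140*(-6*(-37)) = 140*222 = 31080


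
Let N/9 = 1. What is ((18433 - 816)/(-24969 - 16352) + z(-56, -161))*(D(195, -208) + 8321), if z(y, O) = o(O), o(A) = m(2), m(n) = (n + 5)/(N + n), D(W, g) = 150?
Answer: 808641660/454531 ≈ 1779.1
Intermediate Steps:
N = 9 (N = 9*1 = 9)
m(n) = (5 + n)/(9 + n) (m(n) = (n + 5)/(9 + n) = (5 + n)/(9 + n))
o(A) = 7/11 (o(A) = (5 + 2)/(9 + 2) = 7/11)
z(y, O) = 7/11
((18433 - 816)/(-24969 - 16352) + z(-56, -161))*(D(195, -208) + 8321) = ((18433 - 816)/(-24969 - 16352) + 7/11)*(150 + 8321) = (17617/(-41321) + 7/11)*8471 = (17617*(-1/41321) + 7/11)*8471 = (-17617/41321 + 7/11)*8471 = (95460/454531)*8471 = 808641660/454531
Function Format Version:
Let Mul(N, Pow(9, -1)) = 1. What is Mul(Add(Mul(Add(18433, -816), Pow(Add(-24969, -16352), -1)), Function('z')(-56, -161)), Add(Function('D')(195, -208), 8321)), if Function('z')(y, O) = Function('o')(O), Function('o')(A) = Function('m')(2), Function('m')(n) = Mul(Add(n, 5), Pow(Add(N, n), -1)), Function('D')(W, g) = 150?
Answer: Rational(808641660, 454531) ≈ 1779.1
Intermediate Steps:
N = 9 (N = Mul(9, 1) = 9)
Function('m')(n) = Mul(Pow(Add(9, n), -1), Add(5, n)) (Function('m')(n) = Mul(Add(n, 5), Pow(Add(9, n), -1)) = Mul(Add(5, n), Pow(Add(9, n), -1)) = Mul(Pow(Add(9, n), -1), Add(5, n)))
Function('o')(A) = Rational(7, 11) (Function('o')(A) = Mul(Pow(Add(9, 2), -1), Add(5, 2)) = Mul(Pow(11, -1), 7) = Mul(Rational(1, 11), 7) = Rational(7, 11))
Function('z')(y, O) = Rational(7, 11)
Mul(Add(Mul(Add(18433, -816), Pow(Add(-24969, -16352), -1)), Function('z')(-56, -161)), Add(Function('D')(195, -208), 8321)) = Mul(Add(Mul(Add(18433, -816), Pow(Add(-24969, -16352), -1)), Rational(7, 11)), Add(150, 8321)) = Mul(Add(Mul(17617, Pow(-41321, -1)), Rational(7, 11)), 8471) = Mul(Add(Mul(17617, Rational(-1, 41321)), Rational(7, 11)), 8471) = Mul(Add(Rational(-17617, 41321), Rational(7, 11)), 8471) = Mul(Rational(95460, 454531), 8471) = Rational(808641660, 454531)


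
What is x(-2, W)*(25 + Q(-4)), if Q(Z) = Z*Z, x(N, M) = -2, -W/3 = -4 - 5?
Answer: -82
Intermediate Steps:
W = 27 (W = -3*(-4 - 5) = -3*(-9) = 27)
Q(Z) = Z²
x(-2, W)*(25 + Q(-4)) = -2*(25 + (-4)²) = -2*(25 + 16) = -2*41 = -82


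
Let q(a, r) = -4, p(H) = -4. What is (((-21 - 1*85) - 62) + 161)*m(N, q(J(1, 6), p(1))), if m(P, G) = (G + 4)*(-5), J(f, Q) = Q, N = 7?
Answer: 0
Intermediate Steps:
m(P, G) = -20 - 5*G (m(P, G) = (4 + G)*(-5) = -20 - 5*G)
(((-21 - 1*85) - 62) + 161)*m(N, q(J(1, 6), p(1))) = (((-21 - 1*85) - 62) + 161)*(-20 - 5*(-4)) = (((-21 - 85) - 62) + 161)*(-20 + 20) = ((-106 - 62) + 161)*0 = (-168 + 161)*0 = -7*0 = 0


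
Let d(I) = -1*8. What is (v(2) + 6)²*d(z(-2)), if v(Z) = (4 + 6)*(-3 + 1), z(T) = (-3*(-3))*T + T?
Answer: -1568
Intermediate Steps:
z(T) = 10*T (z(T) = 9*T + T = 10*T)
d(I) = -8
v(Z) = -20 (v(Z) = 10*(-2) = -20)
(v(2) + 6)²*d(z(-2)) = (-20 + 6)²*(-8) = (-14)²*(-8) = 196*(-8) = -1568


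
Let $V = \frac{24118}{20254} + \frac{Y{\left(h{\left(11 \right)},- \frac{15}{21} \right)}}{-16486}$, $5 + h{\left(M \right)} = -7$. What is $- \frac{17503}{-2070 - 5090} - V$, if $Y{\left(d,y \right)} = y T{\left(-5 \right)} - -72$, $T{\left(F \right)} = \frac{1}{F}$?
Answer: $\frac{5263931959441}{4183860273320} \approx 1.2582$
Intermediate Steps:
$h{\left(M \right)} = -12$ ($h{\left(M \right)} = -5 - 7 = -12$)
$Y{\left(d,y \right)} = 72 - \frac{y}{5}$ ($Y{\left(d,y \right)} = \frac{y}{-5} - -72 = y \left(- \frac{1}{5}\right) + 72 = - \frac{y}{5} + 72 = 72 - \frac{y}{5}$)
$V = \frac{1386518583}{1168676054}$ ($V = \frac{24118}{20254} + \frac{72 - \frac{\left(-15\right) \frac{1}{21}}{5}}{-16486} = 24118 \cdot \frac{1}{20254} + \left(72 - \frac{\left(-15\right) \frac{1}{21}}{5}\right) \left(- \frac{1}{16486}\right) = \frac{12059}{10127} + \left(72 - - \frac{1}{7}\right) \left(- \frac{1}{16486}\right) = \frac{12059}{10127} + \left(72 + \frac{1}{7}\right) \left(- \frac{1}{16486}\right) = \frac{12059}{10127} + \frac{505}{7} \left(- \frac{1}{16486}\right) = \frac{12059}{10127} - \frac{505}{115402} = \frac{1386518583}{1168676054} \approx 1.1864$)
$- \frac{17503}{-2070 - 5090} - V = - \frac{17503}{-2070 - 5090} - \frac{1386518583}{1168676054} = - \frac{17503}{-7160} - \frac{1386518583}{1168676054} = \left(-17503\right) \left(- \frac{1}{7160}\right) - \frac{1386518583}{1168676054} = \frac{17503}{7160} - \frac{1386518583}{1168676054} = \frac{5263931959441}{4183860273320}$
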